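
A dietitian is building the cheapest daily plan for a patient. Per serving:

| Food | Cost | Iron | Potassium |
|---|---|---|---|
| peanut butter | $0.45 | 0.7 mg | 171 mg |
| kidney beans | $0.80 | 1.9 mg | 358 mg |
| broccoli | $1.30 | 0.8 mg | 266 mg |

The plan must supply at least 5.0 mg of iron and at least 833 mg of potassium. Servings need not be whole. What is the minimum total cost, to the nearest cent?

This is a tiny linear program; its minimum lies at a vertex of the feasible set. List the vertices and price them.
peanut butter only: max(5.0/0.7, 833/171) = 7.143 servings → $3.21.
kidney beans only: max(5.0/1.9, 833/358) = 2.632 servings → $2.11.
broccoli only: max(5.0/0.8, 833/266) = 6.25 servings → $8.12.
peanut butter + kidney beans with both targets exact would need a negative amount; discard.
peanut butter + broccoli: the both-tight solution has a negative serving — not a feasible corner.
kidney beans + broccoli: intersection lies outside the first quadrant.
The minimum over all feasible corners is $2.11.

$2.11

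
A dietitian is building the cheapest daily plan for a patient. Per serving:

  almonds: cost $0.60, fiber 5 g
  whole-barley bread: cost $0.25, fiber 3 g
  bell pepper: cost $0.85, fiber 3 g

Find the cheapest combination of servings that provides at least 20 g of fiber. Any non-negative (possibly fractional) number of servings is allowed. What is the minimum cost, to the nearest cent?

$1.67

Cost per g of fiber: whole-barley bread $0.0833, almonds $0.1200, bell pepper $0.2833.
With no serving limits, use only whole-barley bread: 20 g / 3 g = 6.667 servings × $0.25 = $1.67.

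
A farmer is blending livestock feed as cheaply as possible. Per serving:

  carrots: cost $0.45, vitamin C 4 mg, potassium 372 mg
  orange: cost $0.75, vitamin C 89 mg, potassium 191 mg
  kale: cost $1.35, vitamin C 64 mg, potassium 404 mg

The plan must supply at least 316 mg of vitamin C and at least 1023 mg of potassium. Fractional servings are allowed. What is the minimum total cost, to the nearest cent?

$3.06

Two binding constraints pin down two serving amounts, so the optimal mix uses at most two foods. The candidates are each food alone (scaled to the tighter of vitamin C/potassium) and each pair with both constraints tight.
carrots only: max(316/4, 1023/372) = 79 servings → $35.55.
orange only: max(316/89, 1023/191) = 5.356 servings → $4.02.
kale only: max(316/64, 1023/404) = 4.938 servings → $6.67.
carrots + orange with both tight: 0.9489 servings and 3.508 servings → $3.06.
carrots + kale with both targets exact would need a negative amount; discard.
orange + kale with both tight: 2.621 servings and 1.293 servings → $3.71.
So the least-cost plan costs $3.06.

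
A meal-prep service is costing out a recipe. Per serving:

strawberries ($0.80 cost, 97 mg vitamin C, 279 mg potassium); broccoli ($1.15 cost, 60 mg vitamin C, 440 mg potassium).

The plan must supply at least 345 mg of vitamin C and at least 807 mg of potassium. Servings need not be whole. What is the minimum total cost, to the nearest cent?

Two binding constraints pin down two serving amounts, so the optimal mix uses at most two foods. The candidates are each food alone (scaled to the tighter of vitamin C/potassium) and each pair with both constraints tight.
strawberries only: max(345/97, 807/279) = 3.557 servings → $2.85.
broccoli only: max(345/60, 807/440) = 5.75 servings → $6.61.
strawberries + broccoli: the both-tight solution has a negative serving — not a feasible corner.
So the least-cost plan costs $2.85.

$2.85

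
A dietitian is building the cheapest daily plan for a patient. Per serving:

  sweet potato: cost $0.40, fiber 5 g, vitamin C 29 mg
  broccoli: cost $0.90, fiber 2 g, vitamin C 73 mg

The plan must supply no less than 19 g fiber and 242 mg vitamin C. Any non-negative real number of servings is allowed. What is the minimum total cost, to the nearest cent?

For a min-cost LP with two ≥-constraints, a basic feasible solution has at most two positive variables.
sweet potato only: max(19/5, 242/29) = 8.345 servings → $3.34.
broccoli only: max(19/2, 242/73) = 9.5 servings → $8.55.
sweet potato + broccoli with both tight: 2.941 servings and 2.147 servings → $3.11.
Cheapest feasible corner: $3.11.

$3.11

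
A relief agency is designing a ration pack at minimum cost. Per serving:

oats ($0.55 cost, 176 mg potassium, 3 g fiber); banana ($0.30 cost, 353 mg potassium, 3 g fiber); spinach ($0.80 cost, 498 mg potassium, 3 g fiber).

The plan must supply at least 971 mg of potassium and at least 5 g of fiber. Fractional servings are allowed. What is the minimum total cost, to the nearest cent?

This is a tiny linear program; its minimum lies at a vertex of the feasible set. List the vertices and price them.
oats only: max(971/176, 5/3) = 5.517 servings → $3.03.
banana only: max(971/353, 5/3) = 2.751 servings → $0.83.
spinach only: max(971/498, 5/3) = 1.95 servings → $1.56.
oats + banana with both targets exact would need a negative amount; discard.
oats + spinach: the both-tight solution has a negative serving — not a feasible corner.
banana + spinach: the both-tight solution has a negative serving — not a feasible corner.
Cheapest feasible corner: $0.83.

$0.83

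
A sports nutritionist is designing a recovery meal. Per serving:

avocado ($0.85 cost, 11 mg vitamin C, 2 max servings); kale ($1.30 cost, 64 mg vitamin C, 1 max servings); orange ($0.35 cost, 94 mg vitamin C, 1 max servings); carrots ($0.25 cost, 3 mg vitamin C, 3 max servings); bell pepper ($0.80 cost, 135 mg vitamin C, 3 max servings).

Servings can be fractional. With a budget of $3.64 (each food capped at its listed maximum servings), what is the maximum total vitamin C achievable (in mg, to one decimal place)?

Vitamin C per dollar: orange 268.6, bell pepper 168.8, kale 49.23, avocado 12.94, carrots 12.
Take 1 serving of orange: spends $0.35, +94.0 mg vitamin C (running total 94.0 mg).
Take 3 servings of bell pepper: spends $2.40, +405.0 mg vitamin C (running total 499.0 mg).
Take 0.6846 servings of kale: spends $0.89, +43.8 mg vitamin C (running total 542.8 mg).
Greedy by best ratio exhausts the cost allowance optimally: 542.8 mg.

542.8 mg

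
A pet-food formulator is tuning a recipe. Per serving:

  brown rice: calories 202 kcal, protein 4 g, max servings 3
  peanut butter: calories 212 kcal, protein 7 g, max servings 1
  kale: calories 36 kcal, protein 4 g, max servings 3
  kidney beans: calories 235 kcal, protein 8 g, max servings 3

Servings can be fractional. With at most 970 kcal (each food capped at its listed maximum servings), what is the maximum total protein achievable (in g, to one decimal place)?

Protein per kcal: kale 0.1111, kidney beans 0.03404, peanut butter 0.03302, brown rice 0.0198.
Take 3 servings of kale: uses 108 kcal, +12.0 g protein (running total 12.0 g).
Take 3 servings of kidney beans: uses 705 kcal, +24.0 g protein (running total 36.0 g).
Take 0.7406 servings of peanut butter: uses 157 kcal, +5.2 g protein (running total 41.2 g).
Filling greedily by protein-per-kcal is optimal for one linear limit, giving 41.2 g.

41.2 g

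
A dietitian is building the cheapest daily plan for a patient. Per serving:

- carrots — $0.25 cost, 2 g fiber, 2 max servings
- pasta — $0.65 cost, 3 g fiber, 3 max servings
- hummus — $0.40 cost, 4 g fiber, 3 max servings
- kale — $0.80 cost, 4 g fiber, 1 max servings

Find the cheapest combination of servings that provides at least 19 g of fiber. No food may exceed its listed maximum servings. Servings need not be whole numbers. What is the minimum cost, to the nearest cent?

$2.30

Cost per g of fiber: hummus $0.1000, carrots $0.1250, kale $0.2000, pasta $0.2167.
Take 3 servings of hummus: +12.0 g fiber for $1.20 (total $1.20, still need 7.0 g).
Take 2 servings of carrots: +4.0 g fiber for $0.50 (total $1.70, still need 3.0 g).
Take 0.75 servings of kale: +3.0 g fiber for $0.60 (total $2.30, still need 0.0 g).
Filling from the cheapest source first is optimal under one linear minimum: $2.30.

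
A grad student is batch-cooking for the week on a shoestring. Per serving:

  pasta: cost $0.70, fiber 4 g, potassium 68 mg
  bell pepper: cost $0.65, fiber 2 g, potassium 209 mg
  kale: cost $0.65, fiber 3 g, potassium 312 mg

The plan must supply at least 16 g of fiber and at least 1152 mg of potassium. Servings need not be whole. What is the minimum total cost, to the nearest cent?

An LP optimum is at a vertex; with two nutrient constraints at most two foods are used. Check each candidate.
pasta only: max(16/4, 1152/68) = 16.94 servings → $11.86.
bell pepper only: max(16/2, 1152/209) = 8 servings → $5.20.
kale only: max(16/3, 1152/312) = 5.333 servings → $3.47.
pasta + bell pepper with both tight: 1.486 servings and 5.029 servings → $4.31.
pasta + kale with both tight: 1.471 servings and 3.372 servings → $3.22.
bell pepper + kale with both targets exact would need a negative amount; discard.
Cheapest feasible corner: $3.22.

$3.22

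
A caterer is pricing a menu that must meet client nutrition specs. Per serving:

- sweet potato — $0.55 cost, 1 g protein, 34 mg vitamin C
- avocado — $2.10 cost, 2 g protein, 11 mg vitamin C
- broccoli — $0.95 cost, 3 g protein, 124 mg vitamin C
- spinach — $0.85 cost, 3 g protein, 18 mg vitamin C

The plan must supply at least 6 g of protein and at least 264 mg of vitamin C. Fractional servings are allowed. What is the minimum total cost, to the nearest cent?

The cheapest plan sits at a corner of the feasible region — with two constraints it uses at most two foods.
sweet potato only: max(6/1, 264/34) = 7.765 servings → $4.27.
avocado only: max(6/2, 264/11) = 24 servings → $50.40.
broccoli only: max(6/3, 264/124) = 2.129 servings → $2.02.
spinach only: max(6/3, 264/18) = 14.67 servings → $12.47.
sweet potato + avocado with both targets exact would need a negative amount; discard.
sweet potato + broccoli: intersection lies outside the first quadrant.
sweet potato + spinach: intersection lies outside the first quadrant.
avocado + broccoli with both targets exact would need a negative amount; discard.
avocado + spinach: the both-tight solution has a negative serving — not a feasible corner.
broccoli + spinach: intersection lies outside the first quadrant.
So the least-cost plan costs $2.02.

$2.02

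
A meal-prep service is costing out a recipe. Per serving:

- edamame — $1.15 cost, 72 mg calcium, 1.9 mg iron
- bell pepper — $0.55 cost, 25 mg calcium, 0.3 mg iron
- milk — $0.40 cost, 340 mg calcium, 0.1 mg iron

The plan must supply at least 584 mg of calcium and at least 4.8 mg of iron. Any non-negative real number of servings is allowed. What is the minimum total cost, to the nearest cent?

With two linear requirements the optimum uses one or two foods; enumerate the corners.
edamame only: max(584/72, 4.8/1.9) = 8.111 servings → $9.33.
bell pepper only: max(584/25, 4.8/0.3) = 23.36 servings → $12.85.
milk only: max(584/340, 4.8/0.1) = 48 servings → $19.20.
edamame + bell pepper: intersection lies outside the first quadrant.
edamame + milk with both tight: 2.463 servings and 1.196 servings → $3.31.
bell pepper + milk with both tight: 15.82 servings and 0.5548 servings → $8.92.
So the least-cost plan costs $3.31.

$3.31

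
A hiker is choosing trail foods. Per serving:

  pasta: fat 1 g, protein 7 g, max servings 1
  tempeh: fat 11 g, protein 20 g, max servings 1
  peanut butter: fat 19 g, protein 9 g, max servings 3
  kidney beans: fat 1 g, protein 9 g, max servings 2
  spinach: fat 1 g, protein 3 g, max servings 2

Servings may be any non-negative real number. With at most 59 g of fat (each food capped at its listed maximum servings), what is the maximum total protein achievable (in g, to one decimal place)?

Protein per g fat: kidney beans 9, pasta 7, spinach 3, tempeh 1.818, peanut butter 0.4737.
Take 2 servings of kidney beans: uses 2 g fat, +18.0 g protein (running total 18.0 g).
Take 1 serving of pasta: uses 1 g fat, +7.0 g protein (running total 25.0 g).
Take 2 servings of spinach: uses 2 g fat, +6.0 g protein (running total 31.0 g).
Take 1 serving of tempeh: uses 11 g fat, +20.0 g protein (running total 51.0 g).
Take 2.263 servings of peanut butter: uses 43 g fat, +20.4 g protein (running total 71.4 g).
Greedy by best ratio exhausts the fat allowance optimally: 71.4 g.

71.4 g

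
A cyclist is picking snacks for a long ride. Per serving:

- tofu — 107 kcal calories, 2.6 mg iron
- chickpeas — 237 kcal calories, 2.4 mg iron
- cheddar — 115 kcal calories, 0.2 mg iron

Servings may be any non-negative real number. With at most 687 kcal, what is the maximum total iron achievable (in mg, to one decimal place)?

Iron per kcal: tofu 0.0243, chickpeas 0.01013, cheddar 0.001739.
With no serving limits, spend the whole calories allowance on tofu: 687 kcal / 107 kcal × 2.6 mg = 16.7 mg.

16.7 mg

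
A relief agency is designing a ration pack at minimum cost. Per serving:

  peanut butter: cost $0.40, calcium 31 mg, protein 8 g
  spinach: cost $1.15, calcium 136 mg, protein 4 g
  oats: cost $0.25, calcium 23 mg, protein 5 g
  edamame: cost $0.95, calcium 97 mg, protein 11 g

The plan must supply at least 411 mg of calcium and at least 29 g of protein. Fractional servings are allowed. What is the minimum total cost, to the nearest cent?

peanut butter only: max(411/31, 29/8) = 13.26 servings → $5.30.
spinach only: max(411/136, 29/4) = 7.25 servings → $8.34.
oats only: max(411/23, 29/5) = 17.87 servings → $4.47.
edamame only: max(411/97, 29/11) = 4.237 servings → $4.03.
peanut butter + spinach with both tight: 2.386 servings and 2.478 servings → $3.80.
peanut butter + oats with both targets exact would need a negative amount; discard.
peanut butter + edamame: the both-tight solution has a negative serving — not a feasible corner.
spinach + oats with both tight: 2.361 servings and 3.912 servings → $3.69.
spinach + edamame with both tight: 1.542 servings and 2.076 servings → $3.74.
oats + edamame with both targets exact would need a negative amount; discard.
Cheapest feasible corner: $3.69.

$3.69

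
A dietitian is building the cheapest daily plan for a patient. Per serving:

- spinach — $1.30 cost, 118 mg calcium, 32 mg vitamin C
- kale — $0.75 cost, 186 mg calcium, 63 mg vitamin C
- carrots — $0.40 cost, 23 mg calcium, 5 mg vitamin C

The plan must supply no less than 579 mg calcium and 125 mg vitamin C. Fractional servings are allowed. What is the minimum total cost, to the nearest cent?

$2.33

Check every corner: each single food scaled to meet both minima, and each pair solved so both constraints bind.
spinach only: max(579/118, 125/32) = 4.907 servings → $6.38.
kale only: max(579/186, 125/63) = 3.113 servings → $2.33.
carrots only: max(579/23, 125/5) = 25.17 servings → $10.07.
spinach + kale: intersection lies outside the first quadrant.
spinach + carrots with both targets exact would need a negative amount; discard.
kale + carrots: intersection lies outside the first quadrant.
So the least-cost plan costs $2.33.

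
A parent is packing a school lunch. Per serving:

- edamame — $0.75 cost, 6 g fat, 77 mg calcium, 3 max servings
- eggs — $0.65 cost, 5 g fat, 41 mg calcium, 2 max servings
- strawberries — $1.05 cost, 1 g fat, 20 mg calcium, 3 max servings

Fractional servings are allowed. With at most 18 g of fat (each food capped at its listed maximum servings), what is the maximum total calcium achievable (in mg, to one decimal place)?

252.5 mg

Calcium per g fat: strawberries 20, edamame 12.83, eggs 8.2.
Take 3 servings of strawberries: uses 3 g fat, +60.0 mg calcium (running total 60.0 mg).
Take 2.5 servings of edamame: uses 15 g fat, +192.5 mg calcium (running total 252.5 mg).
Filling greedily by calcium-per-g fat is optimal for one linear limit, giving 252.5 mg.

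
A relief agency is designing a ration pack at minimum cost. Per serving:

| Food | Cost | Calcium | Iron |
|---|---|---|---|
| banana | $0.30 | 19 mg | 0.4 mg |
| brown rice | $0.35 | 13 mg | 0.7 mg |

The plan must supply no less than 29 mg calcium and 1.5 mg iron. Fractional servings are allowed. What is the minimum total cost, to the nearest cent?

$0.76

At the optimum either one food covers both requirements or two foods hit both targets exactly; no other combination can be cheaper.
banana only: max(29/19, 1.5/0.4) = 3.75 servings → $1.12.
brown rice only: max(29/13, 1.5/0.7) = 2.231 servings → $0.78.
banana + brown rice with both tight: 0.09877 servings and 2.086 servings → $0.76.
Cheapest feasible corner: $0.76.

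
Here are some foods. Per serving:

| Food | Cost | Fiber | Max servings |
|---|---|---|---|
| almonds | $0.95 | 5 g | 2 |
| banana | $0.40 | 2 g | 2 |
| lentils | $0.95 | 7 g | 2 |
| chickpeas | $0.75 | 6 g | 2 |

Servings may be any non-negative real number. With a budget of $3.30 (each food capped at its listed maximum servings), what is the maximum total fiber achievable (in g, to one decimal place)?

Fiber per dollar: chickpeas 8, lentils 7.368, almonds 5.263, banana 5.
Take 2 servings of chickpeas: spends $1.50, +12.0 g fiber (running total 12.0 g).
Take 1.895 servings of lentils: spends $1.80, +13.3 g fiber (running total 25.3 g).
Filling greedily by fiber-per-dollar is optimal for one linear limit, giving 25.3 g.

25.3 g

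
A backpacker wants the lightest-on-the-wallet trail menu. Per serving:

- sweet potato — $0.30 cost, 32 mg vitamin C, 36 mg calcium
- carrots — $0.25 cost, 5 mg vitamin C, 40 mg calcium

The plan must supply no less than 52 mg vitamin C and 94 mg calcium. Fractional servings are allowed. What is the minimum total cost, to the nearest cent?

$0.70

sweet potato only: max(52/32, 94/36) = 2.611 servings → $0.78.
carrots only: max(52/5, 94/40) = 10.4 servings → $2.60.
sweet potato + carrots with both tight: 1.464 servings and 1.033 servings → $0.70.
The minimum over all feasible corners is $0.70.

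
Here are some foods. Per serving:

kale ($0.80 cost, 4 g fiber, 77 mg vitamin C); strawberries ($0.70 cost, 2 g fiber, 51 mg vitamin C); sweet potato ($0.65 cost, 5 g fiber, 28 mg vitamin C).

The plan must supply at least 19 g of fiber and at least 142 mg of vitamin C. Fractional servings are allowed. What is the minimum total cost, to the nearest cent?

$2.65

Minimising a linear cost over {fiber ≥ 19, vitamin C ≥ 142, servings ≥ 0} — the optimum is at a vertex, using one or two foods.
kale only: max(19/4, 142/77) = 4.75 servings → $3.80.
strawberries only: max(19/2, 142/51) = 9.5 servings → $6.65.
sweet potato only: max(19/5, 142/28) = 5.071 servings → $3.30.
kale + strawberries: intersection lies outside the first quadrant.
kale + sweet potato with both tight: 0.652 servings and 3.278 servings → $2.65.
strawberries + sweet potato with both tight: 0.8945 servings and 3.442 servings → $2.86.
Cheapest feasible corner: $2.65.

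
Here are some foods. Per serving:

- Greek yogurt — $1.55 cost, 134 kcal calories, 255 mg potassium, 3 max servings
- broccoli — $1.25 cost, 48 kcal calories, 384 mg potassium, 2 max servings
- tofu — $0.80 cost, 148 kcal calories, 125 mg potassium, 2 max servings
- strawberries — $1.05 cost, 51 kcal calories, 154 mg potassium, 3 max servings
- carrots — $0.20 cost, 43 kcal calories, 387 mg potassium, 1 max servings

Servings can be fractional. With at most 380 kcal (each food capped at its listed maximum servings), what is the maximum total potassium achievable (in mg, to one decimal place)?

1784.5 mg

Potassium per kcal: carrots 9, broccoli 8, strawberries 3.02, Greek yogurt 1.903, tofu 0.8446.
Take 1 serving of carrots: uses 43 kcal, +387.0 mg potassium (running total 387.0 mg).
Take 2 servings of broccoli: uses 96 kcal, +768.0 mg potassium (running total 1155.0 mg).
Take 3 servings of strawberries: uses 153 kcal, +462.0 mg potassium (running total 1617.0 mg).
Take 0.6567 servings of Greek yogurt: uses 88 kcal, +167.5 mg potassium (running total 1784.5 mg).
Filling greedily by potassium-per-kcal is optimal for one linear limit, giving 1784.5 mg.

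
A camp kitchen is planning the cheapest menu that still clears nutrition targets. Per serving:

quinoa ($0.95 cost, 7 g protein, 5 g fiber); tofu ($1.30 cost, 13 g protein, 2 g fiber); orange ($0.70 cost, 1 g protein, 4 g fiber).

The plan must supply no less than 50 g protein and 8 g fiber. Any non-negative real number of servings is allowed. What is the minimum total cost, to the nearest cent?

$5.02

Check every corner: each single food scaled to meet both minima, and each pair solved so both constraints bind.
quinoa only: max(50/7, 8/5) = 7.143 servings → $6.79.
tofu only: max(50/13, 8/2) = 4 servings → $5.20.
orange only: max(50/1, 8/4) = 50 servings → $35.00.
quinoa + tofu with both tight: 0.07843 servings and 3.804 servings → $5.02.
quinoa + orange: intersection lies outside the first quadrant.
tofu + orange with both tight: 3.84 servings and 0.08 servings → $5.05.
The minimum over all feasible corners is $5.02.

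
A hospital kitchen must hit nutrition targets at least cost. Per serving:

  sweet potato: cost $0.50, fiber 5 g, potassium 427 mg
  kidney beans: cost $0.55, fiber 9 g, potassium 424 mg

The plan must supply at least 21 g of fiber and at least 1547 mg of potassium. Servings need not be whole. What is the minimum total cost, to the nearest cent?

This is a tiny linear program; its minimum lies at a vertex of the feasible set. List the vertices and price them.
sweet potato only: max(21/5, 1547/427) = 4.2 servings → $2.10.
kidney beans only: max(21/9, 1547/424) = 3.649 servings → $2.01.
sweet potato + kidney beans with both tight: 2.913 servings and 0.715 servings → $1.85.
The minimum over all feasible corners is $1.85.

$1.85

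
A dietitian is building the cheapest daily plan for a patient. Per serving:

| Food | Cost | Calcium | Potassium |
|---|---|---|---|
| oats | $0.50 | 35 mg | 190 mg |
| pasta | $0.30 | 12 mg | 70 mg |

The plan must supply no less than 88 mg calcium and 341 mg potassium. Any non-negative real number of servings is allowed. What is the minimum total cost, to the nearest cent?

A basic optimal solution has at most two foods positive. Try each food alone and each pair with both targets met exactly.
oats only: max(88/35, 341/190) = 2.514 servings → $1.26.
pasta only: max(88/12, 341/70) = 7.333 servings → $2.20.
oats + pasta with both targets exact would need a negative amount; discard.
The minimum over all feasible corners is $1.26.

$1.26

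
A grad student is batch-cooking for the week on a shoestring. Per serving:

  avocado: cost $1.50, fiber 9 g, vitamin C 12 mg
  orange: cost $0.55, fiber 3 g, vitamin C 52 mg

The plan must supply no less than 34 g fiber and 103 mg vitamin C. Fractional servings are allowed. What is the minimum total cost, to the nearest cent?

The cheapest plan sits at a corner of the feasible region — with two constraints it uses at most two foods.
avocado only: max(34/9, 103/12) = 8.583 servings → $12.88.
orange only: max(34/3, 103/52) = 11.33 servings → $6.23.
avocado + orange with both tight: 3.377 servings and 1.201 servings → $5.73.
So the least-cost plan costs $5.73.

$5.73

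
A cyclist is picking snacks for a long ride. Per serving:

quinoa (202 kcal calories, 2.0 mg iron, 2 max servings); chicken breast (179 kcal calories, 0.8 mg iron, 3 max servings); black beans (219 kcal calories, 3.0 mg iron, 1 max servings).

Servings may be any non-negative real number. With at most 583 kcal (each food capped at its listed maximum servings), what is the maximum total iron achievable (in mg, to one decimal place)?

Iron per kcal: black beans 0.0137, quinoa 0.009901, chicken breast 0.004469.
Take 1 serving of black beans: uses 219 kcal, +3.0 mg iron (running total 3.0 mg).
Take 1.802 servings of quinoa: uses 364 kcal, +3.6 mg iron (running total 6.6 mg).
Greedy by best ratio exhausts the calories allowance optimally: 6.6 mg.

6.6 mg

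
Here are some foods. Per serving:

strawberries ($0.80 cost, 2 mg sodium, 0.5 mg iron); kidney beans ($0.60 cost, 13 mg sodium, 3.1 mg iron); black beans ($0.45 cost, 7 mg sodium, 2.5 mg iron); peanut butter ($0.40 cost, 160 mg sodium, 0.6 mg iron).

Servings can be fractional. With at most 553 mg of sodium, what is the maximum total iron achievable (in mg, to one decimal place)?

Iron per mg sodium: black beans 0.3571, strawberries 0.25, kidney beans 0.2385, peanut butter 0.00375.
With no serving limits, spend the whole sodium allowance on black beans: 553 mg / 7 mg × 2.5 mg = 197.5 mg.

197.5 mg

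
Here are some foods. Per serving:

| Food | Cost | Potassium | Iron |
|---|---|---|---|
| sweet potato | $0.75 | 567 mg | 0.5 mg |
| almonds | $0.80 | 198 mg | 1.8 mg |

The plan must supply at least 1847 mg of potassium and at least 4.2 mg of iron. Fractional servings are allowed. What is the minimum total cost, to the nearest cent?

sweet potato only: max(1847/567, 4.2/0.5) = 8.4 servings → $6.30.
almonds only: max(1847/198, 4.2/1.8) = 9.328 servings → $7.46.
sweet potato + almonds with both tight: 2.705 servings and 1.582 servings → $3.29.
The minimum over all feasible corners is $3.29.

$3.29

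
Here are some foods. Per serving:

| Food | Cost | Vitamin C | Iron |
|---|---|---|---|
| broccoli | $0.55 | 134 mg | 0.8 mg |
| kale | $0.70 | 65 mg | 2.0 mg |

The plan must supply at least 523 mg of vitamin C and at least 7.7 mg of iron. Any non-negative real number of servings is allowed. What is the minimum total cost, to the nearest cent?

$3.38

The cheapest plan sits at a corner of the feasible region — with two constraints it uses at most two foods.
broccoli only: max(523/134, 7.7/0.8) = 9.625 servings → $5.29.
kale only: max(523/65, 7.7/2.0) = 8.046 servings → $5.63.
broccoli + kale with both tight: 2.525 servings and 2.84 servings → $3.38.
So the least-cost plan costs $3.38.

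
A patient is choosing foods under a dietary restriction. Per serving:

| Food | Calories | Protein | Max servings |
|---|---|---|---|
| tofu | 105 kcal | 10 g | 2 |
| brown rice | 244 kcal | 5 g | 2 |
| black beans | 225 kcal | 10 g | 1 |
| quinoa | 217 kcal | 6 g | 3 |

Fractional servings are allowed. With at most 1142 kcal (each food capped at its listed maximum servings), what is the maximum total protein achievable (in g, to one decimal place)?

49.1 g

Protein per kcal: tofu 0.09524, black beans 0.04444, quinoa 0.02765, brown rice 0.02049.
Take 2 servings of tofu: uses 210 kcal, +20.0 g protein (running total 20.0 g).
Take 1 serving of black beans: uses 225 kcal, +10.0 g protein (running total 30.0 g).
Take 3 servings of quinoa: uses 651 kcal, +18.0 g protein (running total 48.0 g).
Take 0.2295 servings of brown rice: uses 56 kcal, +1.1 g protein (running total 49.1 g).
Greedy by best ratio exhausts the calories allowance optimally: 49.1 g.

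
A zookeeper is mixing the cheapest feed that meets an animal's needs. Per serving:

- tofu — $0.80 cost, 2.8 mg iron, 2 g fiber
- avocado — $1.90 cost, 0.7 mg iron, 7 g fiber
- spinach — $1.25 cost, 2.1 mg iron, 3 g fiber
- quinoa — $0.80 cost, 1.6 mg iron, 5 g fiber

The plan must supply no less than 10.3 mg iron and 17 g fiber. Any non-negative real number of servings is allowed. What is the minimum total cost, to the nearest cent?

Compare the cost at each extreme point of the feasible region.
tofu only: max(10.3/2.8, 17/2) = 8.5 servings → $6.80.
avocado only: max(10.3/0.7, 17/7) = 14.71 servings → $27.96.
spinach only: max(10.3/2.1, 17/3) = 5.667 servings → $7.08.
quinoa only: max(10.3/1.6, 17/5) = 6.438 servings → $5.15.
tofu + avocado with both tight: 3.308 servings and 1.484 servings → $5.46.
tofu + spinach: intersection lies outside the first quadrant.
tofu + quinoa with both tight: 2.25 servings and 2.5 servings → $3.80.
avocado + spinach with both tight: 0.381 servings and 4.778 servings → $6.70.
avocado + quinoa: the both-tight solution has a negative serving — not a feasible corner.
spinach + quinoa with both tight: 4.263 servings and 0.8421 servings → $6.00.
The minimum over all feasible corners is $3.80.

$3.80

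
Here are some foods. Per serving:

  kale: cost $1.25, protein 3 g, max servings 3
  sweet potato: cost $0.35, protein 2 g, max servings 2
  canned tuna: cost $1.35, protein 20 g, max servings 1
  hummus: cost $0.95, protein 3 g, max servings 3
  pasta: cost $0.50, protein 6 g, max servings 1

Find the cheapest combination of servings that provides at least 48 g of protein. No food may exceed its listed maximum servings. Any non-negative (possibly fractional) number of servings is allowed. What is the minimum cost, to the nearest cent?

Cost per g of protein: canned tuna $0.0675, pasta $0.0833, sweet potato $0.1750, hummus $0.3167, kale $0.4167.
Take 1 serving of canned tuna: +20.0 g protein for $1.35 (total $1.35, still need 28.0 g).
Take 1 serving of pasta: +6.0 g protein for $0.50 (total $1.85, still need 22.0 g).
Take 2 servings of sweet potato: +4.0 g protein for $0.70 (total $2.55, still need 18.0 g).
Take 3 servings of hummus: +9.0 g protein for $2.85 (total $5.40, still need 9.0 g).
Take 3 servings of kale: +9.0 g protein for $3.75 (total $9.15, still need 0.0 g).
Filling from the cheapest source first is optimal under one linear minimum: $9.15.

$9.15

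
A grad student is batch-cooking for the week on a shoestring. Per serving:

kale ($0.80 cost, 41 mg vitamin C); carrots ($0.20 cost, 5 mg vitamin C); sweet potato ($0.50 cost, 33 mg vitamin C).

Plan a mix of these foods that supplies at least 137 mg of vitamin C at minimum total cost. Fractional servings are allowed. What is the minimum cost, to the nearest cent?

Cost per mg of vitamin C: sweet potato $0.0152, kale $0.0195, carrots $0.0400.
With no serving limits, use only sweet potato: 137 mg / 33 mg = 4.152 servings × $0.50 = $2.08.

$2.08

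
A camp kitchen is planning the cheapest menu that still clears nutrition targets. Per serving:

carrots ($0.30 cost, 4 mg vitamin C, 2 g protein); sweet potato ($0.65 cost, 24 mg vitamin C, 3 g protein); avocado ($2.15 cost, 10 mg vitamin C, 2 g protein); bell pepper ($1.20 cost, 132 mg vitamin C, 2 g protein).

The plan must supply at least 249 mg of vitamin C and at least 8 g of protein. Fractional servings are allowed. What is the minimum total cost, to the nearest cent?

$2.84

The cheapest plan sits at a corner of the feasible region — with two constraints it uses at most two foods.
carrots only: max(249/4, 8/2) = 62.25 servings → $18.68.
sweet potato only: max(249/24, 8/3) = 10.38 servings → $6.74.
avocado only: max(249/10, 8/2) = 24.9 servings → $53.53.
bell pepper only: max(249/132, 8/2) = 4 servings → $4.80.
carrots + sweet potato with both targets exact would need a negative amount; discard.
carrots + avocado: the both-tight solution has a negative serving — not a feasible corner.
carrots + bell pepper with both tight: 2.18 servings and 1.82 servings → $2.84.
sweet potato + avocado: the both-tight solution has a negative serving — not a feasible corner.
sweet potato + bell pepper with both tight: 1.603 servings and 1.595 servings → $2.96.
avocado + bell pepper with both tight: 2.287 servings and 1.713 servings → $6.97.
Cheapest feasible corner: $2.84.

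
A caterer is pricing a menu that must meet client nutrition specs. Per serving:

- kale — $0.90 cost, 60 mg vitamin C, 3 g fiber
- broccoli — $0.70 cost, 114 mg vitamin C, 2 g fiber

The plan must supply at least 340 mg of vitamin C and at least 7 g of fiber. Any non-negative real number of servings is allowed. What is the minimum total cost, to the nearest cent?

Compare the cost at each extreme point of the feasible region.
kale only: max(340/60, 7/3) = 5.667 servings → $5.10.
broccoli only: max(340/114, 7/2) = 3.5 servings → $2.45.
kale + broccoli with both tight: 0.5315 servings and 2.703 servings → $2.37.
Cheapest feasible corner: $2.37.

$2.37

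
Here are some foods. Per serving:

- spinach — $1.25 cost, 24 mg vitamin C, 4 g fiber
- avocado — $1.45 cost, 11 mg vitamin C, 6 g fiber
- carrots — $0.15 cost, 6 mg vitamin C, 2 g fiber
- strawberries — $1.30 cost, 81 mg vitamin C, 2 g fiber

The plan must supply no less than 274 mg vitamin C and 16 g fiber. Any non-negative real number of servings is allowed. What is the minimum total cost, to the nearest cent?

$4.67

A basic optimal solution has at most two foods positive. Try each food alone and each pair with both targets met exactly.
spinach only: max(274/24, 16/4) = 11.42 servings → $14.27.
avocado only: max(274/11, 16/6) = 24.91 servings → $36.12.
carrots only: max(274/6, 16/2) = 45.67 servings → $6.85.
strawberries only: max(274/81, 16/2) = 8 servings → $10.40.
spinach + avocado: the both-tight solution has a negative serving — not a feasible corner.
spinach + carrots with both targets exact would need a negative amount; discard.
spinach + strawberries with both tight: 2.71 servings and 2.58 servings → $6.74.
avocado + carrots: the both-tight solution has a negative serving — not a feasible corner.
avocado + strawberries with both tight: 1.612 servings and 3.164 servings → $6.45.
carrots + strawberries with both tight: 4.987 servings and 3.013 servings → $4.67.
So the least-cost plan costs $4.67.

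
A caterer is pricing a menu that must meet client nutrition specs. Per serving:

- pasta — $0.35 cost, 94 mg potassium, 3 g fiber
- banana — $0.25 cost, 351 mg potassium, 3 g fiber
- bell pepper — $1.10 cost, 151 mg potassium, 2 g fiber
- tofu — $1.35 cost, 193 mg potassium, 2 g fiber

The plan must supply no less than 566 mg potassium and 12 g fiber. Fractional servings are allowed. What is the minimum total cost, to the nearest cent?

$1.00

The cheapest plan sits at a corner of the feasible region — with two constraints it uses at most two foods.
pasta only: max(566/94, 12/3) = 6.021 servings → $2.11.
banana only: max(566/351, 12/3) = 4 servings → $1.00.
bell pepper only: max(566/151, 12/2) = 6 servings → $6.60.
tofu only: max(566/193, 12/2) = 6 servings → $8.10.
pasta + banana with both tight: 3.261 servings and 0.7393 servings → $1.33.
pasta + bell pepper with both tight: 2.566 servings and 2.151 servings → $3.26.
pasta + tofu with both tight: 3.028 servings and 1.458 servings → $3.03.
banana + bell pepper: intersection lies outside the first quadrant.
banana + tofu with both targets exact would need a negative amount; discard.
bell pepper + tofu: the both-tight solution has a negative serving — not a feasible corner.
So the least-cost plan costs $1.00.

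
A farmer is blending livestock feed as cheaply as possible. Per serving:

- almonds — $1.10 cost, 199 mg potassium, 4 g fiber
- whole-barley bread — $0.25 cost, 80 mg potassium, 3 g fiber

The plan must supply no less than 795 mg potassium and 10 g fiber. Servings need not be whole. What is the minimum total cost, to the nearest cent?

$2.48

The cheapest plan sits at a corner of the feasible region — with two constraints it uses at most two foods.
almonds only: max(795/199, 10/4) = 3.995 servings → $4.39.
whole-barley bread only: max(795/80, 10/3) = 9.938 servings → $2.48.
almonds + whole-barley bread with both targets exact would need a negative amount; discard.
The minimum over all feasible corners is $2.48.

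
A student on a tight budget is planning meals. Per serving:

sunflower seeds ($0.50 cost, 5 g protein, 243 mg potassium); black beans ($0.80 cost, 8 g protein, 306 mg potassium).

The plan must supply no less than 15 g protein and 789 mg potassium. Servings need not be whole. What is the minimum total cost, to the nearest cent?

$1.62

For a min-cost LP with two ≥-constraints, a basic feasible solution has at most two positive variables.
sunflower seeds only: max(15/5, 789/243) = 3.247 servings → $1.62.
black beans only: max(15/8, 789/306) = 2.578 servings → $2.06.
sunflower seeds + black beans: intersection lies outside the first quadrant.
So the least-cost plan costs $1.62.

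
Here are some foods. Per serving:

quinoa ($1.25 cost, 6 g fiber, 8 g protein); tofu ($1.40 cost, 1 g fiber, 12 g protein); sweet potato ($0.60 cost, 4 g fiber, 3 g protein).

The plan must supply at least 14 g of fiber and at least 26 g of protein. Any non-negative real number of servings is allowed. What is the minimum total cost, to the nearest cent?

$3.74

Two binding constraints pin down two serving amounts, so the optimal mix uses at most two foods. The candidates are each food alone (scaled to the tighter of fiber/protein) and each pair with both constraints tight.
quinoa only: max(14/6, 26/8) = 3.25 servings → $4.06.
tofu only: max(14/1, 26/12) = 14 servings → $19.60.
sweet potato only: max(14/4, 26/3) = 8.667 servings → $5.20.
quinoa + tofu with both tight: 2.219 servings and 0.6875 servings → $3.74.
quinoa + sweet potato with both targets exact would need a negative amount; discard.
tofu + sweet potato with both tight: 1.378 servings and 3.156 servings → $3.82.
Cheapest feasible corner: $3.74.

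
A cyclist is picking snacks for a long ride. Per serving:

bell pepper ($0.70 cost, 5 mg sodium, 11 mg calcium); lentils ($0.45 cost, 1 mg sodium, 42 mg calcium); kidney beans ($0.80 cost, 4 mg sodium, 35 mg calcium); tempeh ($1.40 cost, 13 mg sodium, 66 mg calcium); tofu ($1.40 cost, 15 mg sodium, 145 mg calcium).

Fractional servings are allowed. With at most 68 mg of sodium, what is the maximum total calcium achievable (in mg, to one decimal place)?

Calcium per mg sodium: lentils 42, tofu 9.667, kidney beans 8.75, tempeh 5.077, bell pepper 2.2.
With no serving limits, spend the whole sodium allowance on lentils: 68 mg / 1 mg × 42 mg = 2856.0 mg.

2856.0 mg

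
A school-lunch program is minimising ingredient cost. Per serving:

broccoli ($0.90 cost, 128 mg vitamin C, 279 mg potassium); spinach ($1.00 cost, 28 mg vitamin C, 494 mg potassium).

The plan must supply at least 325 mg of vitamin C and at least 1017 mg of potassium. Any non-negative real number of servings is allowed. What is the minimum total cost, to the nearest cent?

$2.86

At the optimum either one food covers both requirements or two foods hit both targets exactly; no other combination can be cheaper.
broccoli only: max(325/128, 1017/279) = 3.645 servings → $3.28.
spinach only: max(325/28, 1017/494) = 11.61 servings → $11.61.
broccoli + spinach with both tight: 2.383 servings and 0.7128 servings → $2.86.
So the least-cost plan costs $2.86.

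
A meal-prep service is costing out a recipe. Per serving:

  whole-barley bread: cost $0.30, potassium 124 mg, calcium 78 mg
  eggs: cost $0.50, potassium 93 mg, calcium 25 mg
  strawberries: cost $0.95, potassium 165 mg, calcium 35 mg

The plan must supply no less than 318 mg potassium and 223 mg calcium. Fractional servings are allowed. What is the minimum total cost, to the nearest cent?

The cheapest plan sits at a corner of the feasible region — with two constraints it uses at most two foods.
whole-barley bread only: max(318/124, 223/78) = 2.859 servings → $0.86.
eggs only: max(318/93, 223/25) = 8.92 servings → $4.46.
strawberries only: max(318/165, 223/35) = 6.371 servings → $6.05.
whole-barley bread + eggs: intersection lies outside the first quadrant.
whole-barley bread + strawberries: intersection lies outside the first quadrant.
eggs + strawberries: intersection lies outside the first quadrant.
The minimum over all feasible corners is $0.86.

$0.86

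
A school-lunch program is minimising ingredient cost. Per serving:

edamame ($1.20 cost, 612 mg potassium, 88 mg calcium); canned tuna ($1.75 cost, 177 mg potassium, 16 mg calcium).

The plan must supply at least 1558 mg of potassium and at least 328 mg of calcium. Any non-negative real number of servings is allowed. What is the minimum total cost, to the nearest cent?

The cheapest plan sits at a corner of the feasible region — with two constraints it uses at most two foods.
edamame only: max(1558/612, 328/88) = 3.727 servings → $4.47.
canned tuna only: max(1558/177, 328/16) = 20.5 servings → $35.88.
edamame + canned tuna: intersection lies outside the first quadrant.
Cheapest feasible corner: $4.47.

$4.47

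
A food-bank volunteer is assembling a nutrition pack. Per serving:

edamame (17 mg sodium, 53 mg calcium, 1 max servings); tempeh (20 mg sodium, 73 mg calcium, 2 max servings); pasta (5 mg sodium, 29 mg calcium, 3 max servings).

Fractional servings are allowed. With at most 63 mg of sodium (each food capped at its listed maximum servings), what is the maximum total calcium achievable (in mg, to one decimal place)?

Calcium per mg sodium: pasta 5.8, tempeh 3.65, edamame 3.118.
Take 3 servings of pasta: uses 15 mg sodium, +87.0 mg calcium (running total 87.0 mg).
Take 2 servings of tempeh: uses 40 mg sodium, +146.0 mg calcium (running total 233.0 mg).
Take 0.4706 servings of edamame: uses 8 mg sodium, +24.9 mg calcium (running total 257.9 mg).
Greedy by best ratio exhausts the sodium allowance optimally: 257.9 mg.

257.9 mg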